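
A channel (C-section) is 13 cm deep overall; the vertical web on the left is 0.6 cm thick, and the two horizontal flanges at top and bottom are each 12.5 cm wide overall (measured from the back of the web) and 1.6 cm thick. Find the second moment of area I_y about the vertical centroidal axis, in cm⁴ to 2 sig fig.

I_y ≈ 700 cm⁴

Break the section into simple shapes (no overlaps), measuring from the bottom-left corner of the bounding box.
Web: 0.6 × 13, A = 7.8 cm², x = 0.3 cm, Ī = 0.234 cm⁴.
Top flange (beyond web): 11.9 × 1.6, A = 19.04 cm², x = 6.55 cm, Ī = 224.7 cm⁴.
Bottom flange (beyond web): 11.9 × 1.6, A = 19.04 cm², x = 6.55 cm, Ī = 224.7 cm⁴.
Centroid: x̄ = ΣA·x / ΣA = 5.487 cm.
Transfer each piece to the vertical centroidal axis using Ī + A·d² with d = x − 5.487:
  web: d = -5.187 cm → contributes +210.1 cm⁴
  top flange (beyond web): d = 1.063 cm → contributes +246.2 cm⁴
  bottom flange (beyond web): d = 1.063 cm → contributes +246.2 cm⁴
Total I = 702.5 cm⁴.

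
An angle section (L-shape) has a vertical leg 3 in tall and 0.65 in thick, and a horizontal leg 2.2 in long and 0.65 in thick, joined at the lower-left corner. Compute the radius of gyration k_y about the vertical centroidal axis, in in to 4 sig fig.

Treat the section as a set of non-overlapping primitives; coordinates are from the bounding-box lower-left.
Vertical leg: 0.65 × 3, A = 1.95 in², x = 0.325 in, Ī = 0.0686563 in⁴.
Horizontal leg (remainder): 1.55 × 0.65, A = 1.0075 in², x = 1.425 in, Ī = 0.20171 in⁴.
Centroid: x̄ = ΣA·x / ΣA = 0.699725 in.
Transfer each piece to the vertical centroidal axis using Ī + A·d² with d = x − 0.699725:
  vertical leg: d = -0.374725 in → contributes +0.342473 in⁴
  horizontal leg (remainder): d = 0.725275 in → contributes +0.731678 in⁴
Total I = 1.07415 in⁴.
Radius of gyration: k = √(I/A) = √(1.07415 / 2.9575) = 0.602657 in.

k_y ≈ 0.6027 in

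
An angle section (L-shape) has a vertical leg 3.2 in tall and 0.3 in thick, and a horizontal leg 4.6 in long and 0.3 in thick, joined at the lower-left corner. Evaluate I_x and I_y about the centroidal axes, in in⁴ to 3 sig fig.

Split into non-overlapping primitives; take the origin at the lower-left of the bounding box.
Vertical leg: 0.3 × 3.2, A = 0.96 in², y = 1.6 in, Ī = 0.8192 in⁴.
Horizontal leg (remainder): 4.3 × 0.3, A = 1.29 in², y = 0.15 in, Ī = 0.009675 in⁴.
Centroid: ȳ = ΣA·y / ΣA = 0.76867 in.
Transfer each piece to the centroidal x-axis using Ī + A·d² with d = y − 0.76867:
  vertical leg: d = 0.83133 in → contributes +1.4827 in⁴
  horizontal leg (remainder): d = -0.61867 in → contributes +0.50342 in⁴
Total I = 1.9861 in⁴.
For the y-axis: x̄ = 1.4687 in.
Repeating about the centroidal y-axis gives I_y = 4.9065 in⁴.

I_x ≈ 1.99 in⁴, I_y ≈ 4.91 in⁴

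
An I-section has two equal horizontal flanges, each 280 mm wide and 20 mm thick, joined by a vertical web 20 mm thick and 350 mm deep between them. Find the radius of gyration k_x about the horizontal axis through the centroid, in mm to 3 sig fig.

Break the section into simple shapes (no overlaps), measuring from the bottom-left corner of the bounding box.
Bottom flange: 280 × 20, A = 5 600 mm², y = 10 mm, Ī = 186 667 mm⁴.
Web: 20 × 350, A = 7 000 mm², y = 195 mm, Ī = 71 458 333 mm⁴.
Top flange: 280 × 20, A = 5 600 mm², y = 380 mm, Ī = 186 667 mm⁴.
By symmetry the centroid is at mid-height, ȳ = 195 mm.
Transfer each piece to the horizontal axis through the centroid using Ī + A·d² with d = y − 195:
  bottom flange: d = -185 mm → contributes +191 846 667 mm⁴
  web: d = 0 mm → contributes +71 458 333 mm⁴
  top flange: d = 185 mm → contributes +191 846 667 mm⁴
Total I = 455 151 667 mm⁴.
Radius of gyration: k = √(I/A) = √(455 151 667 / 18 200) = 158.14 mm.

k_x ≈ 158 mm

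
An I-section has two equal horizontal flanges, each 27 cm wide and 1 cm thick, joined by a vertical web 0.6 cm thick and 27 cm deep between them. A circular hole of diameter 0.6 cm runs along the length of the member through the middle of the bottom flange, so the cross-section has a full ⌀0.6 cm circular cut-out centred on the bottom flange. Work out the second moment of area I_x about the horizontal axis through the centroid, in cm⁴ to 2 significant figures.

Decompose the section into non-overlapping parts with the origin at the bottom-left of its bounding rectangle.
Bottom flange: 27 × 1, A = 27 cm², y = 0.5 cm, Ī = 2.25 cm⁴.
Web: 0.6 × 27, A = 16.2 cm², y = 14.5 cm, Ī = 984.2 cm⁴.
Top flange: 27 × 1, A = 27 cm², y = 28.5 cm, Ī = 2.25 cm⁴.
Hole (subtracted): ⌀0.6, A = 0.2827 cm², y = 0.5 cm, Ī = 0.006362 cm⁴.
Centroid: ȳ = ΣA·y / ΣA = 14.56 cm.
Transfer each piece to the horizontal axis through the centroid using Ī + A·d² with d = y − 14.56:
  bottom flange: d = -14.06 cm → contributes +5 337 cm⁴
  web: d = -0.05662 cm → contributes +984.2 cm⁴
  top flange: d = 13.94 cm → contributes +5 252 cm⁴
  hole: d = -14.06 cm → contributes −55.87 cm⁴
Total I = 11 517 cm⁴.

I_x ≈ 1.2 × 10⁴ cm⁴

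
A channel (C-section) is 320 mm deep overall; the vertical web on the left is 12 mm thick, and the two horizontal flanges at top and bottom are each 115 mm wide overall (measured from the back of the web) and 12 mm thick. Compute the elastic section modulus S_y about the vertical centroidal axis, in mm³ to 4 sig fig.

S_y ≈ 8.330 × 10⁴ mm³

Treat the section as a set of non-overlapping primitives; coordinates are from the bounding-box lower-left.
Web: 12 × 320, A = 3 840 mm², x = 6 mm, Ī = 46 080 mm⁴.
Top flange (beyond web): 103 × 12, A = 1 236 mm², x = 63.5 mm, Ī = 1 092 727 mm⁴.
Bottom flange (beyond web): 103 × 12, A = 1 236 mm², x = 63.5 mm, Ī = 1 092 727 mm⁴.
Centroid: x̄ = ΣA·x / ΣA = 28.519 mm.
Transfer each piece to the vertical centroidal axis using Ī + A·d² with d = x − 28.519:
  web: d = -22.519 mm → contributes +1 993 367 mm⁴
  top flange (beyond web): d = 34.981 mm → contributes +2 605 183 mm⁴
  bottom flange (beyond web): d = 34.981 mm → contributes +2 605 183 mm⁴
Total I = 7 203 732 mm⁴.
Extreme fibre distance c = 86.481 mm; S = I/c = 83298.4 mm³.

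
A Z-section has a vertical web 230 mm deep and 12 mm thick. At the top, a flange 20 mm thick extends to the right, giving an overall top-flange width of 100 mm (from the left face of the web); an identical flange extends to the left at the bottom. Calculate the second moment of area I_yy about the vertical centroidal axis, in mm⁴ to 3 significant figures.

Break the section into simple shapes (no overlaps), measuring from the bottom-left corner of the bounding box.
Web: 12 × 230, A = 2 760 mm², x = 94 mm, Ī = 33 120 mm⁴.
Top flange (beyond web): 88 × 20, A = 1 760 mm², x = 144 mm, Ī = 1 135 787 mm⁴.
Bottom flange (beyond web): 88 × 20, A = 1 760 mm², x = 44 mm, Ī = 1 135 787 mm⁴.
Centroid: x̄ = ΣA·x / ΣA = 94 mm.
Transfer each piece to the vertical centroidal axis using Ī + A·d² with d = x − 94:
  web: d = 0 mm → contributes +33 120 mm⁴
  top flange (beyond web): d = 50 mm → contributes +5 535 787 mm⁴
  bottom flange (beyond web): d = -50 mm → contributes +5 535 787 mm⁴
Total I = 11 104 693 mm⁴.

I_yy ≈ 1.11 × 10⁷ mm⁴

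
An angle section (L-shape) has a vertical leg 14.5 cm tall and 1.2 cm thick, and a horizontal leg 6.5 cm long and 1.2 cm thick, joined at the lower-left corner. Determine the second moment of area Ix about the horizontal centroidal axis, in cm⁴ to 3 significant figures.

Treat the section as a set of non-overlapping primitives; coordinates are from the bounding-box lower-left.
Vertical leg: 1.2 × 14.5, A = 17.4 cm², y = 7.25 cm, Ī = 304.86 cm⁴.
Horizontal leg (remainder): 5.3 × 1.2, A = 6.36 cm², y = 0.6 cm, Ī = 0.7632 cm⁴.
Centroid: ȳ = ΣA·y / ΣA = 5.4699 cm.
Transfer each piece to the horizontal centroidal axis using Ī + A·d² with d = y − 5.4699:
  vertical leg: d = 1.7801 cm → contributes +360 cm⁴
  horizontal leg (remainder): d = -4.8699 cm → contributes +151.6 cm⁴
Total I = 511.6 cm⁴.

Ix ≈ 512 cm⁴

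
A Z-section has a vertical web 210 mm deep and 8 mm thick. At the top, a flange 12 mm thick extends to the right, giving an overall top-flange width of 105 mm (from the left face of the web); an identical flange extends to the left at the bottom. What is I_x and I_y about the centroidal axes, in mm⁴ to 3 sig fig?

Decompose the section into non-overlapping parts with the origin at the bottom-left of its bounding rectangle.
Web: 8 × 210, A = 1 680 mm², y = 105 mm, Ī = 6 174 000 mm⁴.
Top flange (beyond web): 97 × 12, A = 1 164 mm², y = 204 mm, Ī = 13 968 mm⁴.
Bottom flange (beyond web): 97 × 12, A = 1 164 mm², y = 6 mm, Ī = 13 968 mm⁴.
Centroid: ȳ = ΣA·y / ΣA = 105 mm.
Transfer each piece to the centroidal x-axis using Ī + A·d² with d = y − 105:
  web: d = 0 mm → contributes +6 174 000 mm⁴
  top flange (beyond web): d = 99 mm → contributes +11 422 332 mm⁴
  bottom flange (beyond web): d = -99 mm → contributes +11 422 332 mm⁴
Total I = 29 018 664 mm⁴.
For the y-axis: x̄ = 101 mm.
Repeating about the centroidal y-axis gives I_y = 8 250 856 mm⁴.

I_x ≈ 2.90 × 10⁷ mm⁴, I_y ≈ 8.25 × 10⁶ mm⁴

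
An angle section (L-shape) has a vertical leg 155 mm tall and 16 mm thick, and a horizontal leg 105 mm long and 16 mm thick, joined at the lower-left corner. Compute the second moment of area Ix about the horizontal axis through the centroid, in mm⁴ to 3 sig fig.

Ix ≈ 9.36 × 10⁶ mm⁴

Treat the section as a set of non-overlapping primitives; coordinates are from the bounding-box lower-left.
Vertical leg: 16 × 155, A = 2 480 mm², y = 77.5 mm, Ī = 4 965 167 mm⁴.
Horizontal leg (remainder): 89 × 16, A = 1 424 mm², y = 8 mm, Ī = 30 379 mm⁴.
Centroid: ȳ = ΣA·y / ΣA = 52.15 mm.
Transfer each piece to the horizontal axis through the centroid using Ī + A·d² with d = y − 52.15:
  vertical leg: d = 25.35 mm → contributes +6 558 922 mm⁴
  horizontal leg (remainder): d = -44.15 mm → contributes +2 806 020 mm⁴
Total I = 9 364 942 mm⁴.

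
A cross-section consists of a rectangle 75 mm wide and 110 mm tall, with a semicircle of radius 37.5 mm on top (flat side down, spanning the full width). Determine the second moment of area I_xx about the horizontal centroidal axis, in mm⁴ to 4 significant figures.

I_xx ≈ 1.730 × 10⁷ mm⁴

Break the section into simple shapes (no overlaps), measuring from the bottom-left corner of the bounding box.
Rectangular body: 75 × 110, A = 8 250 mm², y = 55 mm, Ī = 8 318 750 mm⁴.
Semicircular cap: semicircle r = 37.5, A = 2208.93 mm², y = 125.915 mm, Ī = 217 049 mm⁴.
Centroid: ȳ = ΣA·y / ΣA = 69.9774 mm.
Transfer each piece to the horizontal centroidal axis using Ī + A·d² with d = y − 69.9774:
  rectangular body: d = -14.9774 mm → contributes +10 169 409 mm⁴
  semicircular cap: d = 55.9381 mm → contributes +7 128 955 mm⁴
Total I = 17 298 364 mm⁴.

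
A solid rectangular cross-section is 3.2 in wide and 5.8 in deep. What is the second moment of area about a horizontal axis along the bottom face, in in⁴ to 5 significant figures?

The section: 3.2 × 5.8, A = 18.56 in², y = 2.9 in, Ī = 52.02987 in⁴.
Transfer it to the bottom edge using Ī + A·d² with d = y − 0:
  the section: d = 2.9 in → contributes +208.1195 in⁴
Total I = 208.1195 in⁴.

I_base ≈ 208.12 in⁴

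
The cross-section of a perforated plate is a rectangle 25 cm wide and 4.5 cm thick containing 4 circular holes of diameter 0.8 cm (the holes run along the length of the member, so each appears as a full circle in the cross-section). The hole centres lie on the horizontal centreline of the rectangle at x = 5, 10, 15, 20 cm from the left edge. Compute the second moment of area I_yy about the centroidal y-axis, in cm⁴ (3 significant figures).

I_yy ≈ 5800 cm⁴

Break the section into simple shapes (no overlaps), measuring from the bottom-left corner of the bounding box.
Plate: 25 × 4.5, A = 112.5 cm², x = 12.5 cm, Ī = 5859.4 cm⁴.
Hole 1 (subtracted): ⌀0.8, A = 0.50265 cm², x = 5 cm, Ī = 0.020106 cm⁴.
Hole 2 (subtracted): ⌀0.8, A = 0.50265 cm², x = 10 cm, Ī = 0.020106 cm⁴.
Hole 3 (subtracted): ⌀0.8, A = 0.50265 cm², x = 15 cm, Ī = 0.020106 cm⁴.
Hole 4 (subtracted): ⌀0.8, A = 0.50265 cm², x = 20 cm, Ī = 0.020106 cm⁴.
By symmetry the centroid is at mid-width, x̄ = 12.5 cm.
Transfer each piece to the centroidal y-axis using Ī + A·d² with d = x − 12.5:
  plate: d = 0 cm → contributes +5859.4 cm⁴
  hole 1: d = -7.5 cm → contributes −28.294 cm⁴
  hole 2: d = -2.5 cm → contributes −3.1617 cm⁴
  hole 3: d = 2.5 cm → contributes −3.1617 cm⁴
  hole 4: d = 7.5 cm → contributes −28.294 cm⁴
Total I = 5796.5 cm⁴.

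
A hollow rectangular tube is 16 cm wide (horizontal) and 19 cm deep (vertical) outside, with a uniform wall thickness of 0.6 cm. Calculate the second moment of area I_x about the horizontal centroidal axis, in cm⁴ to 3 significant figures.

I_x ≈ 2190 cm⁴

Break the section into simple shapes (no overlaps), measuring from the bottom-left corner of the bounding box.
Outer rectangle: 16 × 19, A = 304 cm², y = 9.5 cm, Ī = 9145.3 cm⁴.
Inner void (subtracted): 14.8 × 17.8, A = 263.44 cm², y = 9.5 cm, Ī = 6955.7 cm⁴.
By symmetry the centroid is at mid-height, ȳ = 9.5 cm.
All pieces are centred on the horizontal centroidal axis, so I = ΣĪ (holes subtracted) = 2189.6 cm⁴.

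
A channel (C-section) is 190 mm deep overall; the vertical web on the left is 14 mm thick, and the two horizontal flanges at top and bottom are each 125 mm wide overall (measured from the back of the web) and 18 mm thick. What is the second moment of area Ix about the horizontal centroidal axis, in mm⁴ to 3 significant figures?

Ix ≈ 3.77 × 10⁷ mm⁴

Break the section into simple shapes (no overlaps), measuring from the bottom-left corner of the bounding box.
Web: 14 × 190, A = 2 660 mm², y = 95 mm, Ī = 8 002 167 mm⁴.
Top flange (beyond web): 111 × 18, A = 1 998 mm², y = 181 mm, Ī = 53 946 mm⁴.
Bottom flange (beyond web): 111 × 18, A = 1 998 mm², y = 9 mm, Ī = 53 946 mm⁴.
By symmetry the centroid is at mid-height, ȳ = 95 mm.
Transfer each piece to the horizontal centroidal axis using Ī + A·d² with d = y − 95:
  web: d = 0 mm → contributes +8 002 167 mm⁴
  top flange (beyond web): d = 86 mm → contributes +14 831 154 mm⁴
  bottom flange (beyond web): d = -86 mm → contributes +14 831 154 mm⁴
Total I = 37 664 475 mm⁴.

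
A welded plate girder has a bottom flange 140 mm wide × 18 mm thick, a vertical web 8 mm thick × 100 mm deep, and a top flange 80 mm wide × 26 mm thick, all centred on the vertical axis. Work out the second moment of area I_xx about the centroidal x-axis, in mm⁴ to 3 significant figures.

I_xx ≈ 1.78 × 10⁷ mm⁴

Decompose the section into non-overlapping parts with the origin at the bottom-left of its bounding rectangle.
Bottom plate: 140 × 18, A = 2 520 mm², y = 9 mm, Ī = 68 040 mm⁴.
Web plate: 8 × 100, A = 800 mm², y = 68 mm, Ī = 666 667 mm⁴.
Top plate: 80 × 26, A = 2 080 mm², y = 131 mm, Ī = 117 173 mm⁴.
Centroid: ȳ = ΣA·y / ΣA = 64.733 mm.
Transfer each piece to the centroidal x-axis using Ī + A·d² with d = y − 64.733:
  bottom plate: d = -55.733 mm → contributes +7 895 675 mm⁴
  web plate: d = 3.2667 mm → contributes +675 204 mm⁴
  top plate: d = 66.267 mm → contributes +9 251 017 mm⁴
Total I = 17 821 896 mm⁴.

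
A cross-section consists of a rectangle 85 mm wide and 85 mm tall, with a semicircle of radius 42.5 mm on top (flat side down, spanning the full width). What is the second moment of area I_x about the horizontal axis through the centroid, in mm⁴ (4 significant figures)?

Break the section into simple shapes (no overlaps), measuring from the bottom-left corner of the bounding box.
Rectangular body: 85 × 85, A = 7 225 mm², y = 42.5 mm, Ī = 4 350 052 mm⁴.
Semicircular cap: semicircle r = 42.5, A = 2837.25 mm², y = 103.038 mm, Ī = 358 086 mm⁴.
Centroid: ȳ = ΣA·y / ΣA = 59.5698 mm.
Transfer each piece to the horizontal axis through the centroid using Ī + A·d² with d = y − 59.5698:
  rectangular body: d = -17.0698 mm → contributes +6 455 250 mm⁴
  semicircular cap: d = 43.4678 mm → contributes +5 718 928 mm⁴
Total I = 12 174 178 mm⁴.

I_x ≈ 1.217 × 10⁷ mm⁴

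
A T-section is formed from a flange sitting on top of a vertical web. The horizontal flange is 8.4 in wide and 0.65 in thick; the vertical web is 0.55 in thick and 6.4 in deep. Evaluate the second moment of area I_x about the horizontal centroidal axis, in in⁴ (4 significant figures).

Split into non-overlapping primitives; take the origin at the lower-left of the bounding box.
Flange: 8.4 × 0.65, A = 5.46 in², y = 6.725 in, Ī = 0.192238 in⁴.
Web: 0.55 × 6.4, A = 3.52 in², y = 3.2 in, Ī = 12.0149 in⁴.
Centroid: ȳ = ΣA·y / ΣA = 5.34326 in.
Transfer each piece to the horizontal centroidal axis using Ī + A·d² with d = y − 5.34326:
  flange: d = 1.38174 in → contributes +10.6165 in⁴
  web: d = -2.14326 in → contributes +28.1843 in⁴
Total I = 38.8008 in⁴.

I_x ≈ 38.80 in⁴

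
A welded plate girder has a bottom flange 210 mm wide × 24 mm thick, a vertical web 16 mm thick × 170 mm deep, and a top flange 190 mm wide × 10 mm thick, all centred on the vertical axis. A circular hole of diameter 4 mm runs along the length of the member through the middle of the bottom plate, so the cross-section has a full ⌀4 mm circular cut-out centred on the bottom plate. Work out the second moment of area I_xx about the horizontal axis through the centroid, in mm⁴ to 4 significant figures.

I_xx ≈ 5.911 × 10⁷ mm⁴

Break the section into simple shapes (no overlaps), measuring from the bottom-left corner of the bounding box.
Bottom plate: 210 × 24, A = 5 040 mm², y = 12 mm, Ī = 241 920 mm⁴.
Web plate: 16 × 170, A = 2 720 mm², y = 109 mm, Ī = 6 550 667 mm⁴.
Top plate: 190 × 10, A = 1 900 mm², y = 199 mm, Ī = 15833.3 mm⁴.
Hole (subtracted): ⌀4, A = 12.5664 mm², y = 12 mm, Ī = 12.5664 mm⁴.
Centroid: ȳ = ΣA·y / ΣA = 76.1767 mm.
Transfer each piece to the horizontal axis through the centroid using Ī + A·d² with d = y − 76.1767:
  bottom plate: d = -64.1767 mm → contributes +20 999 880 mm⁴
  web plate: d = 32.8233 mm → contributes +9 481 119 mm⁴
  top plate: d = 122.823 mm → contributes +28 678 425 mm⁴
  hole: d = -64.1767 mm → contributes −51 769 mm⁴
Total I = 59 107 655 mm⁴.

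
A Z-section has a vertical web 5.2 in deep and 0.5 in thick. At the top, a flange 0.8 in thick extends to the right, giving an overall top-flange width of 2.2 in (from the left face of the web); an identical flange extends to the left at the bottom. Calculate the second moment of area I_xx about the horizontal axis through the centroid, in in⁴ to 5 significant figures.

Decompose the section into non-overlapping parts with the origin at the bottom-left of its bounding rectangle.
Web: 0.5 × 5.2, A = 2.6 in², y = 2.6 in, Ī = 5.858667 in⁴.
Top flange (beyond web): 1.7 × 0.8, A = 1.36 in², y = 4.8 in, Ī = 0.07253333 in⁴.
Bottom flange (beyond web): 1.7 × 0.8, A = 1.36 in², y = 0.4 in, Ī = 0.07253333 in⁴.
Centroid: ȳ = ΣA·y / ΣA = 2.6 in.
Transfer each piece to the horizontal axis through the centroid using Ī + A·d² with d = y − 2.6:
  web: d = 0 in → contributes +5.858667 in⁴
  top flange (beyond web): d = 2.2 in → contributes +6.654933 in⁴
  bottom flange (beyond web): d = -2.2 in → contributes +6.654933 in⁴
Total I = 19.16853 in⁴.

I_xx ≈ 19.169 in⁴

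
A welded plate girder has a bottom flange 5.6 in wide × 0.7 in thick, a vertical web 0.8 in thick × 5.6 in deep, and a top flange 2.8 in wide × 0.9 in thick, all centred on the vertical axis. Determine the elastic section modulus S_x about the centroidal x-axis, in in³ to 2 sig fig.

Treat the section as a set of non-overlapping primitives; coordinates are from the bounding-box lower-left.
Bottom plate: 5.6 × 0.7, A = 3.92 in², y = 0.35 in, Ī = 0.1601 in⁴.
Web plate: 0.8 × 5.6, A = 4.48 in², y = 3.5 in, Ī = 11.71 in⁴.
Top plate: 2.8 × 0.9, A = 2.52 in², y = 6.75 in, Ī = 0.1701 in⁴.
Centroid: ȳ = ΣA·y / ΣA = 3.119 in.
Transfer each piece to the centroidal x-axis using Ī + A·d² with d = y − 3.119:
  bottom plate: d = -2.769 in → contributes +30.22 in⁴
  web plate: d = 0.3808 in → contributes +12.36 in⁴
  top plate: d = 3.631 in → contributes +33.39 in⁴
Total I = 75.97 in⁴.
Extreme fibre distance c = 4.081 in; S = I/c = 18.62 in³.

S_x ≈ 19 in³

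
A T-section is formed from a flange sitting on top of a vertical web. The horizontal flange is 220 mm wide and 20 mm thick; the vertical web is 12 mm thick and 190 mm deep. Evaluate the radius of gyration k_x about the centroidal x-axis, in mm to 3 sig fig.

Treat the section as a set of non-overlapping primitives; coordinates are from the bounding-box lower-left.
Flange: 220 × 20, A = 4 400 mm², y = 200 mm, Ī = 146 667 mm⁴.
Web: 12 × 190, A = 2 280 mm², y = 95 mm, Ī = 6 859 000 mm⁴.
Centroid: ȳ = ΣA·y / ΣA = 164.16 mm.
Transfer each piece to the centroidal x-axis using Ī + A·d² with d = y − 164.16:
  flange: d = 35.838 mm → contributes +5 797 963 mm⁴
  web: d = -69.162 mm → contributes +17 765 010 mm⁴
Total I = 23 562 972 mm⁴.
Radius of gyration: k = √(I/A) = √(23 562 972 / 6 680) = 59.392 mm.

k_x ≈ 59.4 mm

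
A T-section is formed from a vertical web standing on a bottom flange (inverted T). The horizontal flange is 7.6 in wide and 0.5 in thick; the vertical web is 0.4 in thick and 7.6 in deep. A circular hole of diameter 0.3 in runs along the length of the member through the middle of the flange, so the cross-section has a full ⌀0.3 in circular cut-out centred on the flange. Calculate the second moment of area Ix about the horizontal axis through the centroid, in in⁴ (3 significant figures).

Split into non-overlapping primitives; take the origin at the lower-left of the bounding box.
Flange: 7.6 × 0.5, A = 3.8 in², y = 0.25 in, Ī = 0.079167 in⁴.
Web: 0.4 × 7.6, A = 3.04 in², y = 4.3 in, Ī = 14.633 in⁴.
Hole (subtracted): ⌀0.3, A = 0.070686 in², y = 0.25 in, Ī = 0.00039761 in⁴.
Centroid: ȳ = ΣA·y / ΣA = 2.0688 in.
Transfer each piece to the horizontal axis through the centroid using Ī + A·d² with d = y − 2.0688:
  flange: d = -1.8188 in → contributes +12.65 in⁴
  web: d = 2.2312 in → contributes +29.766 in⁴
  hole: d = -1.8188 in → contributes −0.23423 in⁴
Total I = 42.182 in⁴.

Ix ≈ 42.2 in⁴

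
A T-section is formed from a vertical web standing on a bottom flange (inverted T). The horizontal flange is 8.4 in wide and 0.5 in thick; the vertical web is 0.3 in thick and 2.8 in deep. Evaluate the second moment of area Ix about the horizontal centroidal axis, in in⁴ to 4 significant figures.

Ix ≈ 2.542 in⁴

Break the section into simple shapes (no overlaps), measuring from the bottom-left corner of the bounding box.
Flange: 8.4 × 0.5, A = 4.2 in², y = 0.25 in, Ī = 0.0875 in⁴.
Web: 0.3 × 2.8, A = 0.84 in², y = 1.9 in, Ī = 0.5488 in⁴.
Centroid: ȳ = ΣA·y / ΣA = 0.525 in.
Transfer each piece to the horizontal centroidal axis using Ī + A·d² with d = y − 0.525:
  flange: d = -0.275 in → contributes +0.405125 in⁴
  web: d = 1.375 in → contributes +2.13693 in⁴
Total I = 2.54205 in⁴.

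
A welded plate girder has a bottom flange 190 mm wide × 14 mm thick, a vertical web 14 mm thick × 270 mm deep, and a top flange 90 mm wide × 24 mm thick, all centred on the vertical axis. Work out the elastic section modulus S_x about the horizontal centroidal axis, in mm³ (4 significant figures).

Decompose the section into non-overlapping parts with the origin at the bottom-left of its bounding rectangle.
Bottom plate: 190 × 14, A = 2 660 mm², y = 7 mm, Ī = 43446.7 mm⁴.
Web plate: 14 × 270, A = 3 780 mm², y = 149 mm, Ī = 22 963 500 mm⁴.
Top plate: 90 × 24, A = 2 160 mm², y = 296 mm, Ī = 103 680 mm⁴.
Centroid: ȳ = ΣA·y / ΣA = 142 mm.
Transfer each piece to the horizontal centroidal axis using Ī + A·d² with d = y − 142:
  bottom plate: d = -135 mm → contributes +48 521 947 mm⁴
  web plate: d = 7 mm → contributes +23 148 720 mm⁴
  top plate: d = 154 mm → contributes +51 330 240 mm⁴
Total I = 123 000 907 mm⁴.
Extreme fibre distance c = 166 mm; S = I/c = 740 969 mm³.

S_x ≈ 7.410 × 10⁵ mm³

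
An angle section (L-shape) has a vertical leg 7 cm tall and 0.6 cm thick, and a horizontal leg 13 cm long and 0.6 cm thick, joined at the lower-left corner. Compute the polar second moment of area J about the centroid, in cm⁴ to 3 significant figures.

J ≈ 254 cm⁴

Decompose the section into non-overlapping parts with the origin at the bottom-left of its bounding rectangle.
Vertical leg: 0.6 × 7, A = 4.2 cm², y = 3.5 cm, Ī = 17.15 cm⁴.
Horizontal leg (remainder): 12.4 × 0.6, A = 7.44 cm², y = 0.3 cm, Ī = 0.2232 cm⁴.
Centroid: ȳ = ΣA·y / ΣA = 1.4546 cm.
Transfer each piece to the centroidal x-axis using Ī + A·d² with d = y − 1.4546:
  vertical leg: d = 2.0454 cm → contributes +34.721 cm⁴
  horizontal leg (remainder): d = -1.1546 cm → contributes +10.142 cm⁴
Total I = 44.863 cm⁴.
For the y-axis: x̄ = 4.4546 cm.
Repeating about the centroidal y-axis gives I_y = 208.88 cm⁴.
Polar second moment: J = I_x + I_y = 253.74 cm⁴.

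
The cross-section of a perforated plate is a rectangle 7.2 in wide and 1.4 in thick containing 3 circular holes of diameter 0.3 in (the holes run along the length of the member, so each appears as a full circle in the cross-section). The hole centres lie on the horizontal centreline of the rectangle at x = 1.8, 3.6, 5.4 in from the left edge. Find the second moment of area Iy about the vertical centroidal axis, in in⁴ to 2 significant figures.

Split into non-overlapping primitives; take the origin at the lower-left of the bounding box.
Plate: 7.2 × 1.4, A = 10.08 in², x = 3.6 in, Ī = 43.55 in⁴.
Hole 1 (subtracted): ⌀0.3, A = 0.07069 in², x = 1.8 in, Ī = 0.0003976 in⁴.
Hole 2 (subtracted): ⌀0.3, A = 0.07069 in², x = 3.6 in, Ī = 0.0003976 in⁴.
Hole 3 (subtracted): ⌀0.3, A = 0.07069 in², x = 5.4 in, Ī = 0.0003976 in⁴.
By symmetry the centroid is at mid-width, x̄ = 3.6 in.
Transfer each piece to the vertical centroidal axis using Ī + A·d² with d = x − 3.6:
  plate: d = 0 in → contributes +43.55 in⁴
  hole 1: d = -1.8 in → contributes −0.2294 in⁴
  hole 2: d = 0 in → contributes −0.0003976 in⁴
  hole 3: d = 1.8 in → contributes −0.2294 in⁴
Total I = 43.09 in⁴.

Iy ≈ 43 in⁴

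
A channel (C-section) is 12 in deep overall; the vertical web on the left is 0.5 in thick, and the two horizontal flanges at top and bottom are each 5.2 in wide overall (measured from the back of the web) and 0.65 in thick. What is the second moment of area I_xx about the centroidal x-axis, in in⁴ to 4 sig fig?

I_xx ≈ 269.0 in⁴

Decompose the section into non-overlapping parts with the origin at the bottom-left of its bounding rectangle.
Web: 0.5 × 12, A = 6 in², y = 6 in, Ī = 72 in⁴.
Top flange (beyond web): 4.7 × 0.65, A = 3.055 in², y = 11.675 in, Ī = 0.107561 in⁴.
Bottom flange (beyond web): 4.7 × 0.65, A = 3.055 in², y = 0.325 in, Ī = 0.107561 in⁴.
By symmetry the centroid is at mid-height, ȳ = 6 in.
Transfer each piece to the centroidal x-axis using Ī + A·d² with d = y − 6:
  web: d = 0 in → contributes +72 in⁴
  top flange (beyond web): d = 5.675 in → contributes +98.4957 in⁴
  bottom flange (beyond web): d = -5.675 in → contributes +98.4957 in⁴
Total I = 268.991 in⁴.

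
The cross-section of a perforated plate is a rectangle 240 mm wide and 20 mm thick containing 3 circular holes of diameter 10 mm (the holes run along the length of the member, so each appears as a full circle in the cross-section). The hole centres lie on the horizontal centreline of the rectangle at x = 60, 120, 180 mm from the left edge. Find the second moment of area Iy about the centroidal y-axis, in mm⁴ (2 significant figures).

Iy ≈ 2.2 × 10⁷ mm⁴

Treat the section as a set of non-overlapping primitives; coordinates are from the bounding-box lower-left.
Plate: 240 × 20, A = 4 800 mm², x = 120 mm, Ī = 23 040 000 mm⁴.
Hole 1 (subtracted): ⌀10, A = 78.54 mm², x = 60 mm, Ī = 490.9 mm⁴.
Hole 2 (subtracted): ⌀10, A = 78.54 mm², x = 120 mm, Ī = 490.9 mm⁴.
Hole 3 (subtracted): ⌀10, A = 78.54 mm², x = 180 mm, Ī = 490.9 mm⁴.
By symmetry the centroid is at mid-width, x̄ = 120 mm.
Transfer each piece to the centroidal y-axis using Ī + A·d² with d = x − 120:
  plate: d = 0 mm → contributes +23 040 000 mm⁴
  hole 1: d = -60 mm → contributes −283 234 mm⁴
  hole 2: d = 0 mm → contributes −490.9 mm⁴
  hole 3: d = 60 mm → contributes −283 234 mm⁴
Total I = 22 473 041 mm⁴.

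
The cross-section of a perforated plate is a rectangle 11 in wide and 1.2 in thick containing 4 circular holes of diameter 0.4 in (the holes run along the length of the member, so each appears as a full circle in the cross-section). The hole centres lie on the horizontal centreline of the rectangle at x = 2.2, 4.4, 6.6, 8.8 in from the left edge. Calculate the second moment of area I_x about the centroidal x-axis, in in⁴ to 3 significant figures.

I_x ≈ 1.58 in⁴

Split into non-overlapping primitives; take the origin at the lower-left of the bounding box.
Plate: 11 × 1.2, A = 13.2 in², y = 0.6 in, Ī = 1.584 in⁴.
Hole 1 (subtracted): ⌀0.4, A = 0.12566 in², y = 0.6 in, Ī = 0.0012566 in⁴.
Hole 2 (subtracted): ⌀0.4, A = 0.12566 in², y = 0.6 in, Ī = 0.0012566 in⁴.
Hole 3 (subtracted): ⌀0.4, A = 0.12566 in², y = 0.6 in, Ī = 0.0012566 in⁴.
Hole 4 (subtracted): ⌀0.4, A = 0.12566 in², y = 0.6 in, Ī = 0.0012566 in⁴.
By symmetry the centroid is at mid-height, ȳ = 0.6 in.
All pieces are centred on the centroidal x-axis, so I = ΣĪ (holes subtracted) = 1.579 in⁴.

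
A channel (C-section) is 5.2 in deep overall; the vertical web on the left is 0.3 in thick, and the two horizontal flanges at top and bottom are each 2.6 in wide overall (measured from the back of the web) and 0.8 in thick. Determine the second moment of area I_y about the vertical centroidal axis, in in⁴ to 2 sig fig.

I_y ≈ 3.5 in⁴

Split into non-overlapping primitives; take the origin at the lower-left of the bounding box.
Web: 0.3 × 5.2, A = 1.56 in², x = 0.15 in, Ī = 0.0117 in⁴.
Top flange (beyond web): 2.3 × 0.8, A = 1.84 in², x = 1.45 in, Ī = 0.8111 in⁴.
Bottom flange (beyond web): 2.3 × 0.8, A = 1.84 in², x = 1.45 in, Ī = 0.8111 in⁴.
Centroid: x̄ = ΣA·x / ΣA = 1.063 in.
Transfer each piece to the vertical centroidal axis using Ī + A·d² with d = x − 1.063:
  web: d = -0.913 in → contributes +1.312 in⁴
  top flange (beyond web): d = 0.387 in → contributes +1.087 in⁴
  bottom flange (beyond web): d = 0.387 in → contributes +1.087 in⁴
Total I = 3.485 in⁴.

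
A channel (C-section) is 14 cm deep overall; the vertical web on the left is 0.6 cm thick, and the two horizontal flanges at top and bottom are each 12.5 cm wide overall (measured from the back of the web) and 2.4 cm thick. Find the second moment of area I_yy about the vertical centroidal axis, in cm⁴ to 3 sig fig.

Treat the section as a set of non-overlapping primitives; coordinates are from the bounding-box lower-left.
Web: 0.6 × 14, A = 8.4 cm², x = 0.3 cm, Ī = 0.252 cm⁴.
Top flange (beyond web): 11.9 × 2.4, A = 28.56 cm², x = 6.55 cm, Ī = 337.03 cm⁴.
Bottom flange (beyond web): 11.9 × 2.4, A = 28.56 cm², x = 6.55 cm, Ī = 337.03 cm⁴.
Centroid: x̄ = ΣA·x / ΣA = 5.7487 cm.
Transfer each piece to the vertical centroidal axis using Ī + A·d² with d = x − 5.7487:
  web: d = -5.4487 cm → contributes +249.64 cm⁴
  top flange (beyond web): d = 0.80128 cm → contributes +355.37 cm⁴
  bottom flange (beyond web): d = 0.80128 cm → contributes +355.37 cm⁴
Total I = 960.37 cm⁴.

I_yy ≈ 960 cm⁴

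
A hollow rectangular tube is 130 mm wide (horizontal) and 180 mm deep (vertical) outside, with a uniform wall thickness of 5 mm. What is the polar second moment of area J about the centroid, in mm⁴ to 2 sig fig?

Treat the section as a set of non-overlapping primitives; coordinates are from the bounding-box lower-left.
Outer rectangle: 130 × 180, A = 23 400 mm², y = 90 mm, Ī = 63 180 000 mm⁴.
Inner void (subtracted): 120 × 170, A = 20 400 mm², y = 90 mm, Ī = 49 130 000 mm⁴.
By symmetry the centroid is at mid-height, ȳ = 90 mm.
All pieces are centred on the centroidal x-axis, so I = ΣĪ (holes subtracted) = 14 050 000 mm⁴.
Repeating about the centroidal y-axis gives I_y = 8 475 000 mm⁴.
Polar second moment: J = I_x + I_y = 22 525 000 mm⁴.

J ≈ 2.3 × 10⁷ mm⁴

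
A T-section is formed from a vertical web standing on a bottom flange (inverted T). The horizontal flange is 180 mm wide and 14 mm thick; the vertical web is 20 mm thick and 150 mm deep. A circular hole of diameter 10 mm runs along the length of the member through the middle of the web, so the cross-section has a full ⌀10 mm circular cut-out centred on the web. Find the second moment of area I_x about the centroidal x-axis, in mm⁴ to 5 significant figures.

I_x ≈ 1.4763 × 10⁷ mm⁴

Decompose the section into non-overlapping parts with the origin at the bottom-left of its bounding rectangle.
Flange: 180 × 14, A = 2 520 mm², y = 7 mm, Ī = 41 160 mm⁴.
Web: 20 × 150, A = 3 000 mm², y = 89 mm, Ī = 5 625 000 mm⁴.
Hole (subtracted): ⌀10, A = 78.53982 mm², y = 89 mm, Ī = 490.8739 mm⁴.
Centroid: ȳ = ΣA·y / ΣA = 51.0249 mm.
Transfer each piece to the centroidal x-axis using Ī + A·d² with d = y − 51.0249:
  flange: d = -44.0249 mm → contributes +4 925 403 mm⁴
  web: d = 37.9751 mm → contributes +9 951 325 mm⁴
  hole: d = 37.9751 mm → contributes −113753.8 mm⁴
Total I = 14 762 974 mm⁴.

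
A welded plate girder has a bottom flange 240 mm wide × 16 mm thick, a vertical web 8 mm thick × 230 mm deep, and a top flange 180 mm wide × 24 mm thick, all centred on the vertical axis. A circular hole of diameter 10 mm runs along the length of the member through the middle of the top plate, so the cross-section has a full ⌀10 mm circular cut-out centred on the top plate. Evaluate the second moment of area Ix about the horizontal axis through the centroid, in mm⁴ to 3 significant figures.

Ix ≈ 1.34 × 10⁸ mm⁴

Break the section into simple shapes (no overlaps), measuring from the bottom-left corner of the bounding box.
Bottom plate: 240 × 16, A = 3 840 mm², y = 8 mm, Ī = 81 920 mm⁴.
Web plate: 8 × 230, A = 1 840 mm², y = 131 mm, Ī = 8 111 333 mm⁴.
Top plate: 180 × 24, A = 4 320 mm², y = 258 mm, Ī = 207 360 mm⁴.
Hole (subtracted): ⌀10, A = 78.54 mm², y = 258 mm, Ī = 490.87 mm⁴.
Centroid: ȳ = ΣA·y / ΣA = 137.69 mm.
Transfer each piece to the horizontal axis through the centroid using Ī + A·d² with d = y − 137.69:
  bottom plate: d = -129.69 mm → contributes +64 665 861 mm⁴
  web plate: d = -6.6871 mm → contributes +8 193 612 mm⁴
  top plate: d = 120.31 mm → contributes +62 740 235 mm⁴
  hole: d = 120.31 mm → contributes −1 137 371 mm⁴
Total I = 134 462 338 mm⁴.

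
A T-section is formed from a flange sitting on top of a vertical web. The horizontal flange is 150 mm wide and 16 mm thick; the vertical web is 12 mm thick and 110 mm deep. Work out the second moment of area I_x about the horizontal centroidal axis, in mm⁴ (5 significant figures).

I_x ≈ 4.7623 × 10⁶ mm⁴

Decompose the section into non-overlapping parts with the origin at the bottom-left of its bounding rectangle.
Flange: 150 × 16, A = 2 400 mm², y = 118 mm, Ī = 51 200 mm⁴.
Web: 12 × 110, A = 1 320 mm², y = 55 mm, Ī = 1 331 000 mm⁴.
Centroid: ȳ = ΣA·y / ΣA = 95.64516 mm.
Transfer each piece to the horizontal centroidal axis using Ī + A·d² with d = y − 95.64516:
  flange: d = 22.35484 mm → contributes +1 250 573 mm⁴
  web: d = -40.64516 mm → contributes +3 511 678 mm⁴
Total I = 4 762 252 mm⁴.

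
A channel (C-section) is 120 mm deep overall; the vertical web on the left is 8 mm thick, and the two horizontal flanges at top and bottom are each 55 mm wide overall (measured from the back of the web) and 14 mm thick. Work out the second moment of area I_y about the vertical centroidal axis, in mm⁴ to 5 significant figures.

I_y ≈ 6.6715 × 10⁵ mm⁴

Treat the section as a set of non-overlapping primitives; coordinates are from the bounding-box lower-left.
Web: 8 × 120, A = 960 mm², x = 4 mm, Ī = 5 120 mm⁴.
Top flange (beyond web): 47 × 14, A = 658 mm², x = 31.5 mm, Ī = 121126.8 mm⁴.
Bottom flange (beyond web): 47 × 14, A = 658 mm², x = 31.5 mm, Ī = 121126.8 mm⁴.
Centroid: x̄ = ΣA·x / ΣA = 19.9007 mm.
Transfer each piece to the vertical centroidal axis using Ī + A·d² with d = x − 19.9007:
  web: d = -15.9007 mm → contributes +247839.1 mm⁴
  top flange (beyond web): d = 11.5993 mm → contributes +209656.6 mm⁴
  bottom flange (beyond web): d = 11.5993 mm → contributes +209656.6 mm⁴
Total I = 667152.2 mm⁴.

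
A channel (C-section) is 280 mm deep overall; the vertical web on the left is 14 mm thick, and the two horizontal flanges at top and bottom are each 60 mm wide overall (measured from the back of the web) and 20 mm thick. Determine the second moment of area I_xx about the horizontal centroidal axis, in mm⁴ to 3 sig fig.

I_xx ≈ 5.68 × 10⁷ mm⁴

Decompose the section into non-overlapping parts with the origin at the bottom-left of its bounding rectangle.
Web: 14 × 280, A = 3 920 mm², y = 140 mm, Ī = 25 610 667 mm⁴.
Top flange (beyond web): 46 × 20, A = 920 mm², y = 270 mm, Ī = 30 667 mm⁴.
Bottom flange (beyond web): 46 × 20, A = 920 mm², y = 10 mm, Ī = 30 667 mm⁴.
By symmetry the centroid is at mid-height, ȳ = 140 mm.
Transfer each piece to the horizontal centroidal axis using Ī + A·d² with d = y − 140:
  web: d = 0 mm → contributes +25 610 667 mm⁴
  top flange (beyond web): d = 130 mm → contributes +15 578 667 mm⁴
  bottom flange (beyond web): d = -130 mm → contributes +15 578 667 mm⁴
Total I = 56 768 000 mm⁴.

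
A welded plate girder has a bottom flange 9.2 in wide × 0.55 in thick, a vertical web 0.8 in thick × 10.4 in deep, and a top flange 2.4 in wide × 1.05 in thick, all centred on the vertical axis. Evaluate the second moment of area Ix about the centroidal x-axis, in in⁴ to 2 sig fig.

Ix ≈ 300 in⁴

Treat the section as a set of non-overlapping primitives; coordinates are from the bounding-box lower-left.
Bottom plate: 9.2 × 0.55, A = 5.06 in², y = 0.275 in, Ī = 0.1276 in⁴.
Web plate: 0.8 × 10.4, A = 8.32 in², y = 5.75 in, Ī = 74.99 in⁴.
Top plate: 2.4 × 1.05, A = 2.52 in², y = 11.48 in, Ī = 0.2315 in⁴.
Centroid: ȳ = ΣA·y / ΣA = 4.915 in.
Transfer each piece to the centroidal x-axis using Ī + A·d² with d = y − 4.915:
  bottom plate: d = -4.64 in → contributes +109.1 in⁴
  web plate: d = 0.835 in → contributes +80.79 in⁴
  top plate: d = 6.56 in → contributes +108.7 in⁴
Total I = 298.5 in⁴.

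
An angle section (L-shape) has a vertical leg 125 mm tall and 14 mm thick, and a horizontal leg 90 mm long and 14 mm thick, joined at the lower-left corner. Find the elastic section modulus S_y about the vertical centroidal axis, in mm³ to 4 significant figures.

Break the section into simple shapes (no overlaps), measuring from the bottom-left corner of the bounding box.
Vertical leg: 14 × 125, A = 1 750 mm², x = 7 mm, Ī = 28583.3 mm⁴.
Horizontal leg (remainder): 76 × 14, A = 1 064 mm², x = 52 mm, Ī = 512 139 mm⁴.
Centroid: x̄ = ΣA·x / ΣA = 24.0149 mm.
Transfer each piece to the vertical centroidal axis using Ī + A·d² with d = x − 24.0149:
  vertical leg: d = -17.0149 mm → contributes +535 222 mm⁴
  horizontal leg (remainder): d = 27.9851 mm → contributes +1 345 426 mm⁴
Total I = 1 880 647 mm⁴.
Extreme fibre distance c = 65.9851 mm; S = I/c = 28501.1 mm³.

S_y ≈ 2.850 × 10⁴ mm³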